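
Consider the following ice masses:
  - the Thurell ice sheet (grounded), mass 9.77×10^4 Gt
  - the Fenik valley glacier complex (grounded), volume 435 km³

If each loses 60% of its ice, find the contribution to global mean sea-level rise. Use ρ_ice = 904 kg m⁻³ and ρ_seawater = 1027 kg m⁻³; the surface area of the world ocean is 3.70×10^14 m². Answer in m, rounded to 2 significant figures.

Thurell: 0.6 × 9.77×10^4 Gt = 5.862×10^16 kg; dividing by ρ_w = 1027 kg m⁻³ gives 5.708×10^13 m³ of water.
Fenik: 0.6 × 435 km³ × (904/1027) = 229.7 km³ of water.
Total added water ≈ 5.731×10^13 m³ over 3.70×10^14 m² → Δh = 0.155 m.

≈ 0.15 m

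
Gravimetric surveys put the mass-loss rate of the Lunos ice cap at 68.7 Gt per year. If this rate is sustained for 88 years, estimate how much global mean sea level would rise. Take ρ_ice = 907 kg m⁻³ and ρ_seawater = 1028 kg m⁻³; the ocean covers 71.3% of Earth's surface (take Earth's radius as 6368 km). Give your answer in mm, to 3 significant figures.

≈ 16.2 mm

Total mass lost = 68.7 Gt/yr × 88 yr = 6046 Gt = 6.046×10^15 kg.
ρ_w = 1028 kg m⁻³, so water volume = 6.046×10^15 / 1028 = 5.881×10^12 m³.
Δh = 5.881×10^12 / 3.63×10^14 = 0.0162 m = 16.2 mm.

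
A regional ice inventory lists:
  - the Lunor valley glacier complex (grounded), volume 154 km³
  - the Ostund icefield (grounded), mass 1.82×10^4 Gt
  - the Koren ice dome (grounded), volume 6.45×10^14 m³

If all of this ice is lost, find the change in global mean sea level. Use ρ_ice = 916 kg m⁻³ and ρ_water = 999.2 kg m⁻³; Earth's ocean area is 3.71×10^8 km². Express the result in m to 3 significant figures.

Lunor: 154 km³ × (916/999.2) = 141.2 km³ of water.
Ostund: 1.82×10^4 Gt = 1.820×10^16 kg; dividing by ρ_w = 999.2 kg m⁻³ gives 1.821×10^13 m³ of water.
Koren: 6.45×10^14 m³ × (916/999.2) = 5.913×10^14 m³ of water.
Total added water ≈ 6.096×10^14 m³ over 3.71×10^14 m² → Δh = 1.64 m.

≈ 1.64 m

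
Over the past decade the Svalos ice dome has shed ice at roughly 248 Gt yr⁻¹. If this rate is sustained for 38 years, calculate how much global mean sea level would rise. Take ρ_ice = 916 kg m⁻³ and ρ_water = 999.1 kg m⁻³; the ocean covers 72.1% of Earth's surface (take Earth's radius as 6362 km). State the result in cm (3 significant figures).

Total mass lost = 248 Gt/yr × 38 yr = 9424 Gt = 9.424×10^15 kg.
ρ_w = 999.1 kg m⁻³, so water volume = 9.424×10^15 / 999.1 = 9.432×10^12 m³.
Δh = 9.432×10^12 / 3.67×10^14 = 0.0257 m = 2.57 cm.

≈ 2.57 cm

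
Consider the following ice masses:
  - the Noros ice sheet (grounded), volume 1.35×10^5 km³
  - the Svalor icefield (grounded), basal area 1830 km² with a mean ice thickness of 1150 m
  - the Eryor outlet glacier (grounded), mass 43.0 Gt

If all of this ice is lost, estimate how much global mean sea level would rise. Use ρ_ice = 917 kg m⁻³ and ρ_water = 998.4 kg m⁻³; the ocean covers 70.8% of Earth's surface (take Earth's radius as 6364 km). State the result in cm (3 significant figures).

Noros: 1.35×10^5 km³ × (917/998.4) = 1.240×10^5 km³ of water.
Svalor: ice volume = 1830 km² × 1150 m = 2104 km³; 2104 × (917/998.4) = 1933 km³ of water.
Eryor: 43.0 Gt = 4.300×10^13 kg; dividing by ρ_w = 998.4 kg m⁻³ gives 4.307×10^10 m³ of water.
Total added water ≈ 1.260×10^14 m³ over 3.60×10^14 m² → Δh = 0.350 m = 35.0 cm.

≈ 35.0 cm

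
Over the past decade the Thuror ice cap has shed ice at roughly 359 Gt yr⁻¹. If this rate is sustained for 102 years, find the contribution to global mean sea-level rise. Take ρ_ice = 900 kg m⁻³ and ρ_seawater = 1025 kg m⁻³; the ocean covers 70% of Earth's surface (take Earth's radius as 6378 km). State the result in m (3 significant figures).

Total mass lost = 359 Gt/yr × 102 yr = 3.662×10^4 Gt = 3.662×10^16 kg.
ρ_w = 1025 kg m⁻³, so water volume = 3.662×10^16 / 1025 = 3.572×10^13 m³.
Δh = 3.572×10^13 / 3.58×10^14 = 0.0998 m.

≈ 0.0998 m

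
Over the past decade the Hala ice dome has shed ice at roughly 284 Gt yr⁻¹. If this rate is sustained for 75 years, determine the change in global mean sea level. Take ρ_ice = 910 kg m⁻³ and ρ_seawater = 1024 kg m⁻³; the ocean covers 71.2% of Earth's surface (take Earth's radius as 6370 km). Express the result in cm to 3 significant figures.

Total mass lost = 284 Gt/yr × 75 yr = 2.130×10^4 Gt = 2.130×10^16 kg.
ρ_w = 1024 kg m⁻³, so water volume = 2.130×10^16 / 1024 = 2.080×10^13 m³.
Δh = 2.080×10^13 / 3.63×10^14 = 0.0573 m = 5.73 cm.

≈ 5.73 cm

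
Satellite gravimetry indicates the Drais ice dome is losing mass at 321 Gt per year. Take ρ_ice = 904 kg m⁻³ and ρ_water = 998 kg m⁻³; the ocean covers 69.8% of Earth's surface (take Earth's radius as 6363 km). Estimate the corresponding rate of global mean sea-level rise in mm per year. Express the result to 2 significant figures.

ρ_w = 998 kg m⁻³. Annual water volume added = 321 Gt / ρ_w = 3.210×10^14 kg / 998 kg m⁻³ = 3.216×10^11 m³.
Δh per year = 3.216×10^11 / 3.55×10^14 = 9.06×10^-4 m = 0.91 mm.

≈ 0.91 mm/yr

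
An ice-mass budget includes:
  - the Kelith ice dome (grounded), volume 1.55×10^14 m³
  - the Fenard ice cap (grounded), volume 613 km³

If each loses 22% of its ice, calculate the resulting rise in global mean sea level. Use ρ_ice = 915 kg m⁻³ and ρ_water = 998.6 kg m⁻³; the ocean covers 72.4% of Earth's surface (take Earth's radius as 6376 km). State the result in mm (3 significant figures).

Kelith: 0.22 × 1.55×10^14 m³ × (915/998.6) = 3.125×10^13 m³ of water.
Fenard: 0.22 × 613 km³ × (915/998.6) = 123.6 km³ of water.
Total added water ≈ 3.137×10^13 m³ over 3.70×10^14 m² → Δh = 0.0848 m = 84.8 mm.

≈ 84.8 mm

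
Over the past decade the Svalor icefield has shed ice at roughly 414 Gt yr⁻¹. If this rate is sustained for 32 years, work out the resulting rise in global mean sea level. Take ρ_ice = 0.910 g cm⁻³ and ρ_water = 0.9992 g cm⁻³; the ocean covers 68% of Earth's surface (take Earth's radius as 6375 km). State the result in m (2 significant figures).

Total mass lost = 414 Gt/yr × 32 yr = 1.325×10^4 Gt = 1.325×10^16 kg.
ρ_w = 0.9992 g cm⁻³ = 999.2 kg m⁻³, so water volume = 1.325×10^16 / 999.2 = 1.326×10^13 m³.
Δh = 1.326×10^13 / 3.47×10^14 = 0.0382 m.

≈ 0.038 m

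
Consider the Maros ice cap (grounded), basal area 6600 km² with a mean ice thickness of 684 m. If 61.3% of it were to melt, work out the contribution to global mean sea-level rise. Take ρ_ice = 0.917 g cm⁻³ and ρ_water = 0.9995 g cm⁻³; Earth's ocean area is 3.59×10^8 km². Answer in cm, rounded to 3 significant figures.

Maros: ice volume = 6600 km² × 684 m = 4514 km³; 0.613 × 4514 × (917/999.5) = 2539 km³ of water.
Spread over 3.59×10^14 m² of ocean, Δh = 2.539×10^12 / 3.59×10^14 = 7.07×10^-3 m = 0.707 cm.

≈ 0.707 cm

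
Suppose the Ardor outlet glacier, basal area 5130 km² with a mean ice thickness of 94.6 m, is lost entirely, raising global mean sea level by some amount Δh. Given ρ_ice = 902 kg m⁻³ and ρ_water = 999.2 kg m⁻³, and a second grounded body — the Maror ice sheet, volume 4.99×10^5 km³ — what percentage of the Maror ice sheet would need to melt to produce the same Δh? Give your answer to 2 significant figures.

Equal sea-level rise means equal mass of meltwater, i.e. equal mass of ice lost.
Ice mass of Ardor: 4.377×10^14 kg; ice mass of Maror: 4.501×10^17 kg.
Fraction required = 4.377×10^14 / 4.501×10^17 = 9.73×10^-4 → 0.097 %.

≈ 0.097 %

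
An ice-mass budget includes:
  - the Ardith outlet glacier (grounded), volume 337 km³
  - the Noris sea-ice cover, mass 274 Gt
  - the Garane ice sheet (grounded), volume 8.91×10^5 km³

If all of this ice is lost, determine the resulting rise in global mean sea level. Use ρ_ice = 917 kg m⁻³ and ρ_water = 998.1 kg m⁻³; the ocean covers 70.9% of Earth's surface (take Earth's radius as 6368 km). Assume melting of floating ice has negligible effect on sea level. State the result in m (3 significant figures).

≈ 2.27 m

Ardith: 337 km³ × (917/998.1) = 309.6 km³ of water.
The Noris sea-ice cover is floating and already displaces its own weight of water, so its melt adds essentially nothing to sea level.
Garane: 8.91×10^5 km³ × (917/998.1) = 8.186×10^5 km³ of water.
Total added water ≈ 8.189×10^14 m³ over 3.61×10^14 m² → Δh = 2.27 m.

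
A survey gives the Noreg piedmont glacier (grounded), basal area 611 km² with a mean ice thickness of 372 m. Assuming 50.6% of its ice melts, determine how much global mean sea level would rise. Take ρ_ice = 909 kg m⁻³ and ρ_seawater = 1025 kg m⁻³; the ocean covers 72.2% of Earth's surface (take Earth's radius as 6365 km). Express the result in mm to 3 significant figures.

Noreg: ice volume = 611 km² × 372 m = 227.3 km³; 0.506 × 227.3 × (909/1025) = 102.0 km³ of water.
Spread over 3.68×10^14 m² of ocean, Δh = 1.020×10^11 / 3.68×10^14 = 2.77×10^-4 m = 0.277 mm.

≈ 0.277 mm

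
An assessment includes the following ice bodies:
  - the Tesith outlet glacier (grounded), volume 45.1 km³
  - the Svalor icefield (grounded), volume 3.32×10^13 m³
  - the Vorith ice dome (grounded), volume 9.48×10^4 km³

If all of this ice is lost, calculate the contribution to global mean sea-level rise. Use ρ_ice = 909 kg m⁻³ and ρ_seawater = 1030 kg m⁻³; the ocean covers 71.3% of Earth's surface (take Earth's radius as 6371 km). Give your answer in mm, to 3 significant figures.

Tesith: 45.1 km³ × (909/1030) = 39.80 km³ of water.
Svalor: 3.32×10^13 m³ × (909/1030) = 2.930×10^13 m³ of water.
Vorith: 9.48×10^4 km³ × (909/1030) = 8.366×10^4 km³ of water.
Total added water ≈ 1.130×10^14 m³ over 3.64×10^14 m² → Δh = 0.311 m = 311 mm.

≈ 311 mm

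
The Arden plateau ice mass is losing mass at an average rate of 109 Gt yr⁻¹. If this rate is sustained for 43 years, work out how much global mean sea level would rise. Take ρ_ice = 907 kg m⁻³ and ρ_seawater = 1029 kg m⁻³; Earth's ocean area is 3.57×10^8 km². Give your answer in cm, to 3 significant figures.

≈ 1.28 cm

Total mass lost = 109 Gt/yr × 43 yr = 4687 Gt = 4.687×10^15 kg.
ρ_w = 1029 kg m⁻³, so water volume = 4.687×10^15 / 1029 = 4.555×10^12 m³.
Δh = 4.555×10^12 / 3.57×10^14 = 0.0128 m = 1.28 cm.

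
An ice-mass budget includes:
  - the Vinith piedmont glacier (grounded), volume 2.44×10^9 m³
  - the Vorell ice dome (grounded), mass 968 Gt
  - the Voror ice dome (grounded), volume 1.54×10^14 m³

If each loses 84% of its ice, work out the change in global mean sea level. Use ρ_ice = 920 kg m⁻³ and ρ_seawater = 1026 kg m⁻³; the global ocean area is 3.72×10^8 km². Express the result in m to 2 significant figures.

Vinith: 0.84 × 2.44×10^9 m³ × (920/1026) = 1.838×10^9 m³ of water.
Vorell: 0.84 × 968 Gt = 8.131×10^14 kg; dividing by ρ_w = 1026 kg m⁻³ gives 7.925×10^11 m³ of water.
Voror: 0.84 × 1.54×10^14 m³ × (920/1026) = 1.160×10^14 m³ of water.
Total added water ≈ 1.168×10^14 m³ over 3.72×10^14 m² → Δh = 0.314 m.

≈ 0.31 m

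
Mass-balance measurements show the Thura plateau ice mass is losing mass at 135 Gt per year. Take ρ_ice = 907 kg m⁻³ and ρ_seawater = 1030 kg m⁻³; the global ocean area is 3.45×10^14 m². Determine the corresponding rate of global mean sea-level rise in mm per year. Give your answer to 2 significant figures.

ρ_w = 1030 kg m⁻³. Annual water volume added = 135 Gt / ρ_w = 1.350×10^14 kg / 1030 kg m⁻³ = 1.311×10^11 m³.
Δh per year = 1.311×10^11 / 3.45×10^14 = 3.80×10^-4 m = 0.38 mm.

≈ 0.38 mm/yr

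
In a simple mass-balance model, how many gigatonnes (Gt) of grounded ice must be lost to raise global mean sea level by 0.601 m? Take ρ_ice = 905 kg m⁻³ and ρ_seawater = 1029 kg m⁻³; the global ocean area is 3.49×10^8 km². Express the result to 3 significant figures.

≈ 2.16×10^5 Gt

Required water volume = Δh × A = 0.601 m × 3.49×10^14 m² = 2.097×10^14 m³.
ρ_w = 1029 kg m⁻³, so the mass of water = 2.097×10^14 m³ × 1029 kg m⁻³ = 2.158×10^17 kg = 2.16×10^5 Gt (and the same mass of ice, by conservation).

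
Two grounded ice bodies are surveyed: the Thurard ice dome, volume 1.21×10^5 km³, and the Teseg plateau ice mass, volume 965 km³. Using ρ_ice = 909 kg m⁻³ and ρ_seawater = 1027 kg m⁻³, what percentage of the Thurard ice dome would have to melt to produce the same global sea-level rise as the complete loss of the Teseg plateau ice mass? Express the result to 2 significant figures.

≈ 0.80 %

Equal sea-level rise means equal mass of meltwater, i.e. equal mass of ice lost.
Ice mass of Teseg: 8.772×10^14 kg; ice mass of Thurard: 1.100×10^17 kg.
Fraction required = 8.772×10^14 / 1.100×10^17 = 7.98×10^-3 → 0.80 %.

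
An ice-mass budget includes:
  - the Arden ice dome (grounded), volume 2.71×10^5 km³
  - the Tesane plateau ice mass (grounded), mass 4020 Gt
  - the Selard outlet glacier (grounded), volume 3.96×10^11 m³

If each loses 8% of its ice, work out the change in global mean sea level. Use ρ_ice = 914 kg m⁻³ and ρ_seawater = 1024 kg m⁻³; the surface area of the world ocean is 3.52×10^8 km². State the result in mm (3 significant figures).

Arden: 0.08 × 2.71×10^5 km³ × (914/1024) = 1.935×10^4 km³ of water.
Tesane: 0.08 × 4020 Gt = 3.216×10^14 kg; dividing by ρ_w = 1024 kg m⁻³ gives 3.141×10^11 m³ of water.
Selard: 0.08 × 3.96×10^11 m³ × (914/1024) = 2.828×10^10 m³ of water.
Total added water ≈ 1.969×10^13 m³ over 3.52×10^14 m² → Δh = 0.0559 m = 55.9 mm.

≈ 55.9 mm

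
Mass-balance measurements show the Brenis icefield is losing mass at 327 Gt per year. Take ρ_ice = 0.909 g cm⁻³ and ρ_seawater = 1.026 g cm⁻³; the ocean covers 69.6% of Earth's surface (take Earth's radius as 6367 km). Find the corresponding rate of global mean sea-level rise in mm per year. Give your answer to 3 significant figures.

ρ_w = 1.026 g cm⁻³ = 1026 kg m⁻³. Annual water volume added = 327 Gt / ρ_w = 3.270×10^14 kg / 1026 kg m⁻³ = 3.187×10^11 m³.
Δh per year = 3.187×10^11 / 3.55×10^14 = 8.99×10^-4 m = 0.899 mm.

≈ 0.899 mm/yr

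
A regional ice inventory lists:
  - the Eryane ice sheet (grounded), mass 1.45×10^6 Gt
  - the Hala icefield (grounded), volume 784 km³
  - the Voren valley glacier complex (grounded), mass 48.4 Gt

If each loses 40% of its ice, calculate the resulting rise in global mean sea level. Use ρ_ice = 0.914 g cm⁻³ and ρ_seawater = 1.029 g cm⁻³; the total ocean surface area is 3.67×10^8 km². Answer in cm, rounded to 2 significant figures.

≈ 150 cm

Eryane: 0.4 × 1.45×10^6 Gt = 5.800×10^17 kg; dividing by ρ_w = 1.029 g cm⁻³ = 1029 kg m⁻³ gives 5.637×10^14 m³ of water.
Hala: 0.4 × 784 km³ × (914/1029) = 278.6 km³ of water.
Voren: 0.4 × 48.4 Gt = 1.936×10^13 kg; dividing by ρ_w = 1029 kg m⁻³ gives 1.881×10^10 m³ of water.
Total added water ≈ 5.640×10^14 m³ over 3.67×10^14 m² → Δh = 1.54 m = 150 cm.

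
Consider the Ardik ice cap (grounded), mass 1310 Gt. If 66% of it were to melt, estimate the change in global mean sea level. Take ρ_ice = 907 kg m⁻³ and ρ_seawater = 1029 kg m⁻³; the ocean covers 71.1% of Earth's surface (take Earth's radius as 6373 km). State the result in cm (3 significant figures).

≈ 0.232 cm

Ardik: 0.66 × 1310 Gt = 8.646×10^14 kg; dividing by ρ_w = 1029 kg m⁻³ gives 8.402×10^11 m³ of water.
Spread over 3.63×10^14 m² of ocean, Δh = 8.402×10^11 / 3.63×10^14 = 2.32×10^-3 m = 0.232 cm.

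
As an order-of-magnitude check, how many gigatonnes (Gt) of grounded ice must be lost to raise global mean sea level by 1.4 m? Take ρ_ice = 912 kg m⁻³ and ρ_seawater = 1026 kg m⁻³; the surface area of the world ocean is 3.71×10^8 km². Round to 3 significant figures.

Required water volume = Δh × A = 1.4 m × 3.71×10^14 m² = 5.194×10^14 m³.
ρ_w = 1026 kg m⁻³, so the mass of water = 5.194×10^14 m³ × 1026 kg m⁻³ = 5.329×10^17 kg = 5.33×10^5 Gt (and the same mass of ice, by conservation).

≈ 5.33×10^5 Gt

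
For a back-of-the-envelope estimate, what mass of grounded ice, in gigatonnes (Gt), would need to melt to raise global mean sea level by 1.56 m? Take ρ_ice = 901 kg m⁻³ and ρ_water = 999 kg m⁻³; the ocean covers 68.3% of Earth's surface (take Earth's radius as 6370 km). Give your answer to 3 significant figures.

Required water volume = Δh × A = 1.56 m × 3.48×10^14 m² = 5.433×10^14 m³.
ρ_w = 999 kg m⁻³, so the mass of water = 5.433×10^14 m³ × 999 kg m⁻³ = 5.427×10^17 kg = 5.43×10^5 Gt (and the same mass of ice, by conservation).

≈ 5.43×10^5 Gt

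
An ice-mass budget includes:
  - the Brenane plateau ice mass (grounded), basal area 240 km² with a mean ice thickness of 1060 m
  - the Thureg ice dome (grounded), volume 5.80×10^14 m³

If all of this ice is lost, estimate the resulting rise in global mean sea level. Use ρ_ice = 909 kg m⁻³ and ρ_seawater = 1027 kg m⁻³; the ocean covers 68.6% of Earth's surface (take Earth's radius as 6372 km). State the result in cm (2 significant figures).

≈ 150 cm

Brenane: ice volume = 240 km² × 1060 m = 254.4 km³; 254.4 × (909/1027) = 225.2 km³ of water.
Thureg: 5.80×10^14 m³ × (909/1027) = 5.134×10^14 m³ of water.
Total added water ≈ 5.136×10^14 m³ over 3.50×10^14 m² → Δh = 1.47 m = 150 cm.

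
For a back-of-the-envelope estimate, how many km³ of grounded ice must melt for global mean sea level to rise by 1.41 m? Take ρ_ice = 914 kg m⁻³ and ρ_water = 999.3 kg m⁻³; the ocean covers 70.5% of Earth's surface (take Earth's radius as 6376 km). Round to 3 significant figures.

Required water volume = Δh × A = 1.41 m × 3.60×10^14 m² = 5.078×10^14 m³ = 5.078×10^5 km³.
Ice volume = water volume × ρ_w/ρ_ice = 5.078×10^5 × 999.3/914 = 5.55×10^5 km³.

≈ 5.55×10^5 km³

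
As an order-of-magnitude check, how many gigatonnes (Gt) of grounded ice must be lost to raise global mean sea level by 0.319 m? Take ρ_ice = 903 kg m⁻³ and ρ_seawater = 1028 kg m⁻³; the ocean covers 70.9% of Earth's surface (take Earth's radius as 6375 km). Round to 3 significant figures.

Required water volume = Δh × A = 0.319 m × 3.62×10^14 m² = 1.155×10^14 m³.
ρ_w = 1028 kg m⁻³, so the mass of water = 1.155×10^14 m³ × 1028 kg m⁻³ = 1.187×10^17 kg = 1.19×10^5 Gt (and the same mass of ice, by conservation).

≈ 1.19×10^5 Gt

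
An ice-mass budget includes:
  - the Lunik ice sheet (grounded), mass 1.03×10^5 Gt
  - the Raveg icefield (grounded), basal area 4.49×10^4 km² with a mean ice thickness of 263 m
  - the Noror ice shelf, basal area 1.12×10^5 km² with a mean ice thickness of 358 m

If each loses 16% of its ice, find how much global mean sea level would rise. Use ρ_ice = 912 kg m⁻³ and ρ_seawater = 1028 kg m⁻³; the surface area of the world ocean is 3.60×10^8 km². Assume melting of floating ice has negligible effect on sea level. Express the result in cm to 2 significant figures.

≈ 4.9 cm

Lunik: 0.16 × 1.03×10^5 Gt = 1.648×10^16 kg; dividing by ρ_w = 1028 kg m⁻³ gives 1.603×10^13 m³ of water.
Raveg: ice volume = 4.49×10^4 km² × 263 m = 1.181×10^4 km³; 0.16 × 1.181×10^4 × (912/1028) = 1676 km³ of water.
The Noror ice shelf is floating and already displaces its own weight of water, so its melt adds essentially nothing to sea level.
Total added water ≈ 1.771×10^13 m³ over 3.60×10^14 m² → Δh = 0.0492 m = 4.9 cm.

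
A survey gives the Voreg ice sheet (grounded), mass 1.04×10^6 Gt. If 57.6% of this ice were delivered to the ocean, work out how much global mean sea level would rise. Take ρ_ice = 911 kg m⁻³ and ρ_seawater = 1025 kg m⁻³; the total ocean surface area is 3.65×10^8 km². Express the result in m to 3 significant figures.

≈ 1.60 m

Voreg: 0.576 × 1.04×10^6 Gt = 5.990×10^17 kg; dividing by ρ_w = 1025 kg m⁻³ gives 5.844×10^14 m³ of water.
Spread over 3.65×10^14 m² of ocean, Δh = 5.844×10^14 / 3.65×10^14 = 1.60 m.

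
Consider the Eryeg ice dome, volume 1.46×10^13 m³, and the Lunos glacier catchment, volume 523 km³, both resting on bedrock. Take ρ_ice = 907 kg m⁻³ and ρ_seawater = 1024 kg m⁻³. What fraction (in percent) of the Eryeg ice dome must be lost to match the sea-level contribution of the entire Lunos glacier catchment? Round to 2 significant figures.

≈ 3.6 %

Equal sea-level rise means equal mass of meltwater, i.e. equal mass of ice lost.
Ice mass of Lunos: 4.744×10^14 kg; ice mass of Eryeg: 1.324×10^16 kg.
Fraction required = 4.744×10^14 / 1.324×10^16 = 0.0358 → 3.6 %.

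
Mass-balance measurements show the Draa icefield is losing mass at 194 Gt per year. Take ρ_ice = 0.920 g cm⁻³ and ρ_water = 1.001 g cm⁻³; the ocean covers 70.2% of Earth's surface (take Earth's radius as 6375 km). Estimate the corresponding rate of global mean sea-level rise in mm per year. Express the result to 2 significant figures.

≈ 0.54 mm/yr

ρ_w = 1.001 g cm⁻³ = 1001 kg m⁻³. Annual water volume added = 194 Gt / ρ_w = 1.940×10^14 kg / 1001 kg m⁻³ = 1.938×10^11 m³.
Δh per year = 1.938×10^11 / 3.59×10^14 = 5.41×10^-4 m = 0.54 mm.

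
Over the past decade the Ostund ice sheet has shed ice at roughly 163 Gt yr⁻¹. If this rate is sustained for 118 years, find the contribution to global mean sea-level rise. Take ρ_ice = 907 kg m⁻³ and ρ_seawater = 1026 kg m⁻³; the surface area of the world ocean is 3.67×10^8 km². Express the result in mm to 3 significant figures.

≈ 51.1 mm

Total mass lost = 163 Gt/yr × 118 yr = 1.923×10^4 Gt = 1.923×10^16 kg.
ρ_w = 1026 kg m⁻³, so water volume = 1.923×10^16 / 1026 = 1.875×10^13 m³.
Δh = 1.875×10^13 / 3.67×10^14 = 0.0511 m = 51.1 mm.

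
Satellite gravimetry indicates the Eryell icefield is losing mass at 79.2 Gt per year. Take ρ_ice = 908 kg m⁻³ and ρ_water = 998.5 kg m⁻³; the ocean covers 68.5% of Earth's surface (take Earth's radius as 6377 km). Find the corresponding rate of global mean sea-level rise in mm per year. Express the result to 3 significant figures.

≈ 0.227 mm/yr

ρ_w = 998.5 kg m⁻³. Annual water volume added = 79.2 Gt / ρ_w = 7.920×10^13 kg / 998.5 kg m⁻³ = 7.932×10^10 m³.
Δh per year = 7.932×10^10 / 3.50×10^14 = 2.27×10^-4 m = 0.227 mm.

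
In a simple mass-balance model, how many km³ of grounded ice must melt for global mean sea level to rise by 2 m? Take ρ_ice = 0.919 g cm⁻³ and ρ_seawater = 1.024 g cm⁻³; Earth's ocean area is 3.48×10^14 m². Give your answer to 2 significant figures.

Required water volume = Δh × A = 2 m × 3.48×10^14 m² = 6.960×10^14 m³ = 6.960×10^5 km³.
Ice volume = water volume × ρ_w/ρ_ice = 6.960×10^5 × 1024/919 = 7.8×10^5 km³.

≈ 7.8×10^5 km³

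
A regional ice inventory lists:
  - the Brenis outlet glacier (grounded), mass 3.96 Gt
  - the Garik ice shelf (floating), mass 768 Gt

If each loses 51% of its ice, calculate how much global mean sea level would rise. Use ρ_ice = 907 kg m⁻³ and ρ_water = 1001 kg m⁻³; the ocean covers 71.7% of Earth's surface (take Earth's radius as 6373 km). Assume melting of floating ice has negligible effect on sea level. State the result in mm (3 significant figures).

Brenis: 0.51 × 3.96 Gt = 2.020×10^12 kg; dividing by ρ_w = 1001 kg m⁻³ gives 2.018×10^9 m³ of water.
The Garik ice shelf is floating and already displaces its own weight of water, so its melt adds essentially nothing to sea level.
Total added water ≈ 2.018×10^9 m³ over 3.66×10^14 m² → Δh = 5.51×10^-6 m = 5.51×10^-3 mm.

≈ 5.51×10^-3 mm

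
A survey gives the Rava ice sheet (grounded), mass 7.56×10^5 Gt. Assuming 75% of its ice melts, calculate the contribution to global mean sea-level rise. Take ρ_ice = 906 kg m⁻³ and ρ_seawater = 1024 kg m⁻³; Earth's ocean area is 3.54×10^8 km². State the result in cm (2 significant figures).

Rava: 0.75 × 7.56×10^5 Gt = 5.670×10^17 kg; dividing by ρ_w = 1024 kg m⁻³ gives 5.537×10^14 m³ of water.
Spread over 3.54×10^14 m² of ocean, Δh = 5.537×10^14 / 3.54×10^14 = 1.56 m = 160 cm.

≈ 160 cm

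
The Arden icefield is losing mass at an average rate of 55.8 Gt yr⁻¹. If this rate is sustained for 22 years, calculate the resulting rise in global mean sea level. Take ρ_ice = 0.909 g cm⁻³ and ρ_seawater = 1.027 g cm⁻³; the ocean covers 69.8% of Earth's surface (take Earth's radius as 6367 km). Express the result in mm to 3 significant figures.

≈ 3.36 mm

Total mass lost = 55.8 Gt/yr × 22 yr = 1228 Gt = 1.228×10^15 kg.
ρ_w = 1.027 g cm⁻³ = 1027 kg m⁻³, so water volume = 1.228×10^15 / 1027 = 1.195×10^12 m³.
Δh = 1.195×10^12 / 3.56×10^14 = 3.36×10^-3 m = 3.36 mm.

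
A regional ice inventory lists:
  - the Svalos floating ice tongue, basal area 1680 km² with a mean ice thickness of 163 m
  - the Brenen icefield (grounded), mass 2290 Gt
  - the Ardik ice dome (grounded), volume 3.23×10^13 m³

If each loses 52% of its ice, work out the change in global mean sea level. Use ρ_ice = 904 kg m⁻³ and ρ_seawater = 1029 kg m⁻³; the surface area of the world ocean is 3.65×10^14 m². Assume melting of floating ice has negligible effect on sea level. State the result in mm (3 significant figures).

The Svalos floating ice tongue is floating and already displaces its own weight of water, so its melt adds essentially nothing to sea level.
Brenen: 0.52 × 2290 Gt = 1.191×10^15 kg; dividing by ρ_w = 1029 kg m⁻³ gives 1.157×10^12 m³ of water.
Ardik: 0.52 × 3.23×10^13 m³ × (904/1029) = 1.476×10^13 m³ of water.
Total added water ≈ 1.591×10^13 m³ over 3.65×10^14 m² → Δh = 0.0436 m = 43.6 mm.

≈ 43.6 mm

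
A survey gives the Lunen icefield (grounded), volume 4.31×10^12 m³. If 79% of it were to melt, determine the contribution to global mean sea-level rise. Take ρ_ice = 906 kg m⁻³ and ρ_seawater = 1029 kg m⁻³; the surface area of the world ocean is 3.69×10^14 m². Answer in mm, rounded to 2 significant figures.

≈ 8.1 mm

Lunen: 0.79 × 4.31×10^12 m³ × (906/1029) = 2.998×10^12 m³ of water.
Spread over 3.69×10^14 m² of ocean, Δh = 2.998×10^12 / 3.69×10^14 = 8.12×10^-3 m = 8.1 mm.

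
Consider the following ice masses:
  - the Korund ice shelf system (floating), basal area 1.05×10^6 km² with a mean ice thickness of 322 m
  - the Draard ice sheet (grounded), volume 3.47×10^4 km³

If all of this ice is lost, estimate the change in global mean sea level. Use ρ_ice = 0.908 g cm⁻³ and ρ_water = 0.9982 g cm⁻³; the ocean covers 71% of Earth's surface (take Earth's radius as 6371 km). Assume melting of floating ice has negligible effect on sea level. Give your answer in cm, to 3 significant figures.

The Korund ice shelf system is floating and already displaces its own weight of water, so its melt adds essentially nothing to sea level.
Draard: 3.47×10^4 km³ × (908/998.2) = 3.156×10^4 km³ of water.
Total added water ≈ 3.156×10^13 m³ over 3.62×10^14 m² → Δh = 0.0872 m = 8.72 cm.

≈ 8.72 cm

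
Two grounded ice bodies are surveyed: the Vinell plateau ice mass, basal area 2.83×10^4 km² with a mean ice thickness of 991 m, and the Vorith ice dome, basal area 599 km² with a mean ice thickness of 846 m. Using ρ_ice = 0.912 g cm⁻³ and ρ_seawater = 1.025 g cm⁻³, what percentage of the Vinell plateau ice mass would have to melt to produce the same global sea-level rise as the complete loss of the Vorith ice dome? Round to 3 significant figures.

≈ 1.81 %

Equal sea-level rise means equal mass of meltwater, i.e. equal mass of ice lost.
Ice mass of Vorith: 4.622×10^14 kg; ice mass of Vinell: 2.558×10^16 kg.
Fraction required = 4.622×10^14 / 2.558×10^16 = 0.0181 → 1.81 %.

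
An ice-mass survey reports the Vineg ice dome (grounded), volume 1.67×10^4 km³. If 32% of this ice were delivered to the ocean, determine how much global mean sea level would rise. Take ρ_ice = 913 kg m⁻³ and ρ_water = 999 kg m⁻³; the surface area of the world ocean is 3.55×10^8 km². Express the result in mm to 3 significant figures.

≈ 13.8 mm

Vineg: 0.32 × 1.67×10^4 km³ × (913/999) = 4884 km³ of water.
Spread over 3.55×10^14 m² of ocean, Δh = 4.884×10^12 / 3.55×10^14 = 0.0138 m = 13.8 mm.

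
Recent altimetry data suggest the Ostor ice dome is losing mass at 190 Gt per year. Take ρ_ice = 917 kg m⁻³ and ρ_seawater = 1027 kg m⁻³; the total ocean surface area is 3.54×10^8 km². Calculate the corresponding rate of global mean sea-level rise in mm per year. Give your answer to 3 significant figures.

ρ_w = 1027 kg m⁻³. Annual water volume added = 190 Gt / ρ_w = 1.900×10^14 kg / 1027 kg m⁻³ = 1.850×10^11 m³.
Δh per year = 1.850×10^11 / 3.54×10^14 = 5.23×10^-4 m = 0.523 mm.

≈ 0.523 mm/yr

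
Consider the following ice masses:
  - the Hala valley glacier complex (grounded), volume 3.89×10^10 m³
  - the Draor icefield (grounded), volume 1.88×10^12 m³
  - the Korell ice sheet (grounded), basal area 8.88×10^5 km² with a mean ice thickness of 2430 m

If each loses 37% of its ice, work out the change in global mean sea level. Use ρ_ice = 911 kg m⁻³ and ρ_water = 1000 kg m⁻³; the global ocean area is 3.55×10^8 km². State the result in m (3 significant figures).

≈ 2.05 m

Hala: 0.37 × 3.89×10^10 m³ × (911/1000) = 1.311×10^10 m³ of water.
Draor: 0.37 × 1.88×10^12 m³ × (911/1000) = 6.337×10^11 m³ of water.
Korell: ice volume = 8.88×10^5 km² × 2430 m = 2.158×10^6 km³; 0.37 × 2.158×10^6 × (911/1000) = 7.273×10^5 km³ of water.
Total added water ≈ 7.280×10^14 m³ over 3.55×10^14 m² → Δh = 2.05 m.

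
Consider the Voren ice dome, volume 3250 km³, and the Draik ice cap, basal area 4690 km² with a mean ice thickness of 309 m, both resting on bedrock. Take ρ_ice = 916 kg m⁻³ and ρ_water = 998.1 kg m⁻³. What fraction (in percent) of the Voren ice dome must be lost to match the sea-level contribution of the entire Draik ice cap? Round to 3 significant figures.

≈ 44.6 %

Equal sea-level rise means equal mass of meltwater, i.e. equal mass of ice lost.
Ice mass of Draik: 1.327×10^15 kg; ice mass of Voren: 2.977×10^15 kg.
Fraction required = 1.327×10^15 / 2.977×10^15 = 0.446 → 44.6 %.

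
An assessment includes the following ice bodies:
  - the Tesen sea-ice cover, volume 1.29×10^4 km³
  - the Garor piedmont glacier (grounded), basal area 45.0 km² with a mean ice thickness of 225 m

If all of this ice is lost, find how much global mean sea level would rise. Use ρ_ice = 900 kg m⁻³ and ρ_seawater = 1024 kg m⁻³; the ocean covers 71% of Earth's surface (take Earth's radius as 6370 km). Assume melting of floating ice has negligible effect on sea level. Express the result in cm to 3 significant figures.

The Tesen sea-ice cover is floating and already displaces its own weight of water, so its melt adds essentially nothing to sea level.
Garor: ice volume = 45.0 km² × 225 m = 10.12 km³; 10.12 × (900/1024) = 8.899 km³ of water.
Total added water ≈ 8.899×10^9 m³ over 3.62×10^14 m² → Δh = 2.46×10^-5 m = 2.46×10^-3 cm.

≈ 2.46×10^-3 cm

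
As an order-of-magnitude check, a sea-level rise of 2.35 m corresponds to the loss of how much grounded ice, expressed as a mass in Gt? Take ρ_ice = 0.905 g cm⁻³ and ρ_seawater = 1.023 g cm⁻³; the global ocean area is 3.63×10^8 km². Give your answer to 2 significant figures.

Required water volume = Δh × A = 2.35 m × 3.63×10^14 m² = 8.530×10^14 m³.
ρ_w = 1.023 g cm⁻³ = 1023 kg m⁻³, so the mass of water = 8.530×10^14 m³ × 1023 kg m⁻³ = 8.727×10^17 kg = 8.7×10^5 Gt (and the same mass of ice, by conservation).

≈ 8.7×10^5 Gt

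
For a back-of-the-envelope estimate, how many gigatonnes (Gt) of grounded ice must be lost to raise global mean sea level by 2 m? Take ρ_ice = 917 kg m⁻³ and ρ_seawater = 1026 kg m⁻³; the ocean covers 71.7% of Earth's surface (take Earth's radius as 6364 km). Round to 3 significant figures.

≈ 7.49×10^5 Gt

Required water volume = Δh × A = 2 m × 3.65×10^14 m² = 7.298×10^14 m³.
ρ_w = 1026 kg m⁻³, so the mass of water = 7.298×10^14 m³ × 1026 kg m⁻³ = 7.488×10^17 kg = 7.49×10^5 Gt (and the same mass of ice, by conservation).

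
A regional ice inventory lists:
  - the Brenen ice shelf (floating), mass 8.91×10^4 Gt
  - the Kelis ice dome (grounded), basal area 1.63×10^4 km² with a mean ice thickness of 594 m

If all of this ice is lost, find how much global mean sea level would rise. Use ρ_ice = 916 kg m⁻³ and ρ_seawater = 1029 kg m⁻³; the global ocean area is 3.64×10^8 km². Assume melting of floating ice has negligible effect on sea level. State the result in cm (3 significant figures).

≈ 2.37 cm

The Brenen ice shelf is floating and already displaces its own weight of water, so its melt adds essentially nothing to sea level.
Kelis: ice volume = 1.63×10^4 km² × 594 m = 9682 km³; 9682 × (916/1029) = 8619 km³ of water.
Total added water ≈ 8.619×10^12 m³ over 3.64×10^14 m² → Δh = 0.0237 m = 2.37 cm.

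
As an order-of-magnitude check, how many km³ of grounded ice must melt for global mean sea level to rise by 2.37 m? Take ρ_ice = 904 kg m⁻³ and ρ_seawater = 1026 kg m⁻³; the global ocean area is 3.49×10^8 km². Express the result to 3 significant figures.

Required water volume = Δh × A = 2.37 m × 3.49×10^14 m² = 8.271×10^14 m³ = 8.271×10^5 km³.
Ice volume = water volume × ρ_w/ρ_ice = 8.271×10^5 × 1026/904 = 9.39×10^5 km³.

≈ 9.39×10^5 km³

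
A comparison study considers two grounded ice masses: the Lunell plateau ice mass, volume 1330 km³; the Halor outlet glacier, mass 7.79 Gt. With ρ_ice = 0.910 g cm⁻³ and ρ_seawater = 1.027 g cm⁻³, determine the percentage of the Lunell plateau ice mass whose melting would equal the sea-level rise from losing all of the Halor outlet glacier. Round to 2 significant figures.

≈ 0.64 %

Equal sea-level rise means equal mass of meltwater, i.e. equal mass of ice lost.
Ice mass of Halor: 7.790×10^12 kg; ice mass of Lunell: 1.210×10^15 kg.
Fraction required = 7.790×10^12 / 1.210×10^15 = 6.44×10^-3 → 0.64 %.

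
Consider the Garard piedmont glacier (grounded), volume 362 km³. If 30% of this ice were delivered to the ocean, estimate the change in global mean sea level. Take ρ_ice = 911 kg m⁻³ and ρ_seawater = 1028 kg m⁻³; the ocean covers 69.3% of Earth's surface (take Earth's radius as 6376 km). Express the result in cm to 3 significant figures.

Garard: 0.3 × 362 km³ × (911/1028) = 96.24 km³ of water.
Spread over 3.54×10^14 m² of ocean, Δh = 9.624×10^10 / 3.54×10^14 = 2.72×10^-4 m = 0.0272 cm.

≈ 0.0272 cm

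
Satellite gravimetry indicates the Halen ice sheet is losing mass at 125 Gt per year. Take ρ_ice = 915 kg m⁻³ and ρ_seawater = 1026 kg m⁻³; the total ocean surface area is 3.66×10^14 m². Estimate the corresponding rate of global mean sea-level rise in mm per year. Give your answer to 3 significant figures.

ρ_w = 1026 kg m⁻³. Annual water volume added = 125 Gt / ρ_w = 1.250×10^14 kg / 1026 kg m⁻³ = 1.218×10^11 m³.
Δh per year = 1.218×10^11 / 3.66×10^14 = 3.33×10^-4 m = 0.333 mm.

≈ 0.333 mm/yr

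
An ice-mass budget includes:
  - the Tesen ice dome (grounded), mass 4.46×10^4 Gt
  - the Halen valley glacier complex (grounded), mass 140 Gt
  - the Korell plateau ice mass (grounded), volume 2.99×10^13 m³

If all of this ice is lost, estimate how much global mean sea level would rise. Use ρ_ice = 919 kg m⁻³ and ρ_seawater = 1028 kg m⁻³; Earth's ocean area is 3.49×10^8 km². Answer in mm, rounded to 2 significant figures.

≈ 200 mm

Tesen: 4.46×10^4 Gt = 4.460×10^16 kg; dividing by ρ_w = 1028 kg m⁻³ gives 4.339×10^13 m³ of water.
Halen: 140 Gt = 1.400×10^14 kg; dividing by ρ_w = 1028 kg m⁻³ gives 1.362×10^11 m³ of water.
Korell: 2.99×10^13 m³ × (919/1028) = 2.673×10^13 m³ of water.
Total added water ≈ 7.025×10^13 m³ over 3.49×10^14 m² → Δh = 0.201 m = 200 mm.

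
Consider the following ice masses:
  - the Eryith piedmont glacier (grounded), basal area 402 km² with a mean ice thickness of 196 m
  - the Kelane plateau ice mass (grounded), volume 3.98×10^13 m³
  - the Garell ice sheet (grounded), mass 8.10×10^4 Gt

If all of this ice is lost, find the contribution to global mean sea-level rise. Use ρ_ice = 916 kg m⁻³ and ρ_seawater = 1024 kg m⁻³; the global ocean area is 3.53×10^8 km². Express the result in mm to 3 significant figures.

≈ 325 mm

Eryith: ice volume = 402 km² × 196 m = 78.79 km³; 78.79 × (916/1024) = 70.48 km³ of water.
Kelane: 3.98×10^13 m³ × (916/1024) = 3.560×10^13 m³ of water.
Garell: 8.10×10^4 Gt = 8.100×10^16 kg; dividing by ρ_w = 1024 kg m⁻³ gives 7.910×10^13 m³ of water.
Total added water ≈ 1.148×10^14 m³ over 3.53×10^14 m² → Δh = 0.325 m = 325 mm.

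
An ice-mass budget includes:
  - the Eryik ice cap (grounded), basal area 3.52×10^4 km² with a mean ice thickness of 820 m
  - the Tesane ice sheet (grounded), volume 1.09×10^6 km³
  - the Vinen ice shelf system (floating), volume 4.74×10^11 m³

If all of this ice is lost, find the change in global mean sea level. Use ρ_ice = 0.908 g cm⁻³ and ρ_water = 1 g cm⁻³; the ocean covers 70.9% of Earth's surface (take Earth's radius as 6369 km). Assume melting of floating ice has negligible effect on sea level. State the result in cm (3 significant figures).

Eryik: ice volume = 3.52×10^4 km² × 820 m = 2.886×10^4 km³; 2.886×10^4 × (908/1000) = 2.621×10^4 km³ of water.
Tesane: 1.09×10^6 km³ × (908/1000) = 9.897×10^5 km³ of water.
The Vinen ice shelf system is floating and already displaces its own weight of water, so its melt adds essentially nothing to sea level.
Total added water ≈ 1.016×10^15 m³ over 3.61×10^14 m² → Δh = 2.81 m = 281 cm.

≈ 281 cm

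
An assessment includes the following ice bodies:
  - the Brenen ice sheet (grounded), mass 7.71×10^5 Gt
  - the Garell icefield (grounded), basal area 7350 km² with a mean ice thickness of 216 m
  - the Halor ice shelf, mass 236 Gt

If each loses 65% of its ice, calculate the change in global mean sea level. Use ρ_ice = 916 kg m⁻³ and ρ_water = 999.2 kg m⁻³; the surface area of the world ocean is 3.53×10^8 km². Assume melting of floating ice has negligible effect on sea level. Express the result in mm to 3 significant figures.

≈ 1420 mm

Brenen: 0.65 × 7.71×10^5 Gt = 5.012×10^17 kg; dividing by ρ_w = 999.2 kg m⁻³ gives 5.016×10^14 m³ of water.
Garell: ice volume = 7350 km² × 216 m = 1588 km³; 0.65 × 1588 × (916/999.2) = 946.0 km³ of water.
The Halor ice shelf is floating and already displaces its own weight of water, so its melt adds essentially nothing to sea level.
Total added water ≈ 5.025×10^14 m³ over 3.53×10^14 m² → Δh = 1.42 m = 1420 mm.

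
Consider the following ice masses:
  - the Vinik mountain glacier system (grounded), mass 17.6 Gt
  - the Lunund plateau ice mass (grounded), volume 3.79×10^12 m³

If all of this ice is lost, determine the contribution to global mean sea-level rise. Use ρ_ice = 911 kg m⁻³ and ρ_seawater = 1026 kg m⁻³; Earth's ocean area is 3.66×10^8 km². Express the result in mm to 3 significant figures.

≈ 9.24 mm

Vinik: 17.6 Gt = 1.760×10^13 kg; dividing by ρ_w = 1026 kg m⁻³ gives 1.715×10^10 m³ of water.
Lunund: 3.79×10^12 m³ × (911/1026) = 3.365×10^12 m³ of water.
Total added water ≈ 3.382×10^12 m³ over 3.66×10^14 m² → Δh = 9.24×10^-3 m = 9.24 mm.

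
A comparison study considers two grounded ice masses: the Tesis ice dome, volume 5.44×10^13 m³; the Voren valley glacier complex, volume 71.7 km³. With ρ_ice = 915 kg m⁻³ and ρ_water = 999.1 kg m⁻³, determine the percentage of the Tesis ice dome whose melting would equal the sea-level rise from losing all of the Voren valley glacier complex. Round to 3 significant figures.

≈ 0.132 %

Equal sea-level rise means equal mass of meltwater, i.e. equal mass of ice lost.
Ice mass of Voren: 6.561×10^13 kg; ice mass of Tesis: 4.978×10^16 kg.
Fraction required = 6.561×10^13 / 4.978×10^16 = 1.32×10^-3 → 0.132 %.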